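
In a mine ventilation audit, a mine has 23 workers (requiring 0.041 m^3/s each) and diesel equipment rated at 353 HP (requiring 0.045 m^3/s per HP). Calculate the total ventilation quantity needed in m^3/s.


Airflow for workers:
Q_people = 23 * 0.041 = 0.943 m^3/s
Airflow for diesel equipment:
Q_diesel = 353 * 0.045 = 15.885 m^3/s
Total ventilation:
Q_total = 0.943 + 15.885
= 16.828 m^3/s

16.828 m^3/s


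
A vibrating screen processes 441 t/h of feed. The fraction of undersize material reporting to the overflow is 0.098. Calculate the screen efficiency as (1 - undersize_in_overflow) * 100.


Screen efficiency = (1 - fraction of undersize in overflow) * 100
= (1 - 0.098) * 100
= 0.902 * 100
= 90.2%

90.2%


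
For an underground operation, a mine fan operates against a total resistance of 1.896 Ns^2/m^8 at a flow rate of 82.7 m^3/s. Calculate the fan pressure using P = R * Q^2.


Compute Q^2:
Q^2 = 82.7^2 = 6839.29
Compute pressure:
P = R * Q^2 = 1.896 * 6839.29
= 12967.2938 Pa

12967.2938 Pa


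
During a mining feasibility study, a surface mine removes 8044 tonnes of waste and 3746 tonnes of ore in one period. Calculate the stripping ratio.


2.1474

Stripping ratio = waste tonnage / ore tonnage
= 8044 / 3746
= 2.1474


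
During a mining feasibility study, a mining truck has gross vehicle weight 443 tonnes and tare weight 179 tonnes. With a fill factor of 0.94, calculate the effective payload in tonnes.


Maximum payload = gross - tare
= 443 - 179 = 264 tonnes
Effective payload = max payload * fill factor
= 264 * 0.94
= 248.16 tonnes

248.16 tonnes


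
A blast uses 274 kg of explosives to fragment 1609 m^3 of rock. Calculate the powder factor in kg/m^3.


0.1703 kg/m^3

Powder factor = explosive mass / rock volume
= 274 / 1609
= 0.1703 kg/m^3


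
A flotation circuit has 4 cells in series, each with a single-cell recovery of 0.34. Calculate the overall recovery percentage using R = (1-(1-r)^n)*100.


81.0253%

Complement of single-cell recovery:
1 - r = 1 - 0.34 = 0.66
Raise to power n:
(1 - r)^4 = 0.66^4 = 0.18974736
Overall recovery:
R = (1 - 0.18974736) * 100
= 81.0253%


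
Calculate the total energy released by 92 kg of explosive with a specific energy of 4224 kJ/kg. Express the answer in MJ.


388.608 MJ

Energy = mass * specific_energy / 1000
= 92 * 4224 / 1000
= 388608 / 1000
= 388.608 MJ


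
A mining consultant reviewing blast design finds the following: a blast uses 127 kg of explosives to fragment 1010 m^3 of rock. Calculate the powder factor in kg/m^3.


0.1257 kg/m^3

Powder factor = explosive mass / rock volume
= 127 / 1010
= 0.1257 kg/m^3


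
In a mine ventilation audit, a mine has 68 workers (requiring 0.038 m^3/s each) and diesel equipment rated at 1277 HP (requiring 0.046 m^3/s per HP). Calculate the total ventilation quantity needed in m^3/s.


Airflow for workers:
Q_people = 68 * 0.038 = 2.584 m^3/s
Airflow for diesel equipment:
Q_diesel = 1277 * 0.046 = 58.742 m^3/s
Total ventilation:
Q_total = 2.584 + 58.742
= 61.326 m^3/s

61.326 m^3/s


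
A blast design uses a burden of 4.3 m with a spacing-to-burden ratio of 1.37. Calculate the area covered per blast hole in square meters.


First, find the spacing:
Spacing = burden * ratio = 4.3 * 1.37
= 5.891 m
Then, calculate the area:
Area = burden * spacing = 4.3 * 5.891
= 25.3313 m^2

25.3313 m^2


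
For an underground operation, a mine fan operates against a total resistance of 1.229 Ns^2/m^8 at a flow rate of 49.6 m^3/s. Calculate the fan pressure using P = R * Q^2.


Compute Q^2:
Q^2 = 49.6^2 = 2460.16
Compute pressure:
P = R * Q^2 = 1.229 * 2460.16
= 3023.5366 Pa

3023.5366 Pa


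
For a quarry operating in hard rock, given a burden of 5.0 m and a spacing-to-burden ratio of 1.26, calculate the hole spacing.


6.3 m

Spacing = burden * ratio
= 5.0 * 1.26
= 6.3 m


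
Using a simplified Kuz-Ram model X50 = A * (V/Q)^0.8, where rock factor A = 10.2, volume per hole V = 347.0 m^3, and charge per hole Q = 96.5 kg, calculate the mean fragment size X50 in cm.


Compute V/Q:
V/Q = 347.0 / 96.5 = 3.595854922
Raise to the power 0.8:
(V/Q)^0.8 = 3.595854922^0.8 = 2.783823708
Multiply by A:
X50 = 10.2 * 2.783823708
= 28.395 cm

28.395 cm


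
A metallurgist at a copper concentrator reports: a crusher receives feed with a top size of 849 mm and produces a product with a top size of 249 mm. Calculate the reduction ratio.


Reduction ratio = feed size / product size
= 849 / 249
= 3.4096

3.4096


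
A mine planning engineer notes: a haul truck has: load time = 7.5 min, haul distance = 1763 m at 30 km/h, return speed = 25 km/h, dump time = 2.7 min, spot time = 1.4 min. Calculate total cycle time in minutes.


Convert haul speed to m/min: 30 * 1000/60 = 500 m/min
Haul time = 1763 / 500 = 3.526 min
Convert return speed to m/min: 25 * 1000/60 = 416.6666667 m/min
Return time = 1763 / 416.6666667 = 4.2312 min
Total cycle time:
= 7.5 + 3.526 + 2.7 + 4.2312 + 1.4
= 19.3572 min

19.3572 min


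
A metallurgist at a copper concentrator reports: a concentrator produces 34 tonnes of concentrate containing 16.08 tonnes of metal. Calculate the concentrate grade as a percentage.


47.2941%

Grade = (metal in concentrate / concentrate mass) * 100
= (16.08 / 34) * 100
= 0.4729411765 * 100
= 47.2941%


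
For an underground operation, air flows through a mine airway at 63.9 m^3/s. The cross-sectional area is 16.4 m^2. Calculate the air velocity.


Velocity = flow rate / cross-sectional area
= 63.9 / 16.4
= 3.8963 m/s

3.8963 m/s


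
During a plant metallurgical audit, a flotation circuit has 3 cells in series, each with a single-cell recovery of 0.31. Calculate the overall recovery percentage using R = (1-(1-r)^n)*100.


Complement of single-cell recovery:
1 - r = 1 - 0.31 = 0.69
Raise to power n:
(1 - r)^3 = 0.69^3 = 0.328509
Overall recovery:
R = (1 - 0.328509) * 100
= 67.1491%

67.1491%


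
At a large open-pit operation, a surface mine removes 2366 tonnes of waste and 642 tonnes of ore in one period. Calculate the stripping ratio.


3.6854

Stripping ratio = waste tonnage / ore tonnage
= 2366 / 642
= 3.6854


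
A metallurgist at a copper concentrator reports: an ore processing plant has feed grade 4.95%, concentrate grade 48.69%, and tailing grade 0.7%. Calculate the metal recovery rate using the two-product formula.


87.111%

Using the two-product formula:
R = 100 * c * (f - t) / (f * (c - t))
Numerator = 100 * 48.69 * (4.95 - 0.7)
= 100 * 48.69 * 4.25
= 20693.25
Denominator = 4.95 * (48.69 - 0.7)
= 4.95 * 47.99
= 237.5505
R = 20693.25 / 237.5505
= 87.111%


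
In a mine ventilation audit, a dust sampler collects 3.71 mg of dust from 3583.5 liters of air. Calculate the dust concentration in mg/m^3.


Convert liters to m^3: 1 m^3 = 1000 L
Concentration = mass / volume * 1000
= 3.71 / 3583.5 * 1000
= 0.001035300684 * 1000
= 1.0353 mg/m^3

1.0353 mg/m^3


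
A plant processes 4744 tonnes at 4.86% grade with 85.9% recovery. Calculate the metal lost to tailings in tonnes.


32.5087 tonnes

Total metal in feed:
= 4744 * 4.86 / 100 = 230.5584 tonnes
Metal recovered:
= 230.5584 * 85.9 / 100 = 198.0496656 tonnes
Metal lost to tailings:
= 230.5584 - 198.0496656
= 32.5087 tonnes


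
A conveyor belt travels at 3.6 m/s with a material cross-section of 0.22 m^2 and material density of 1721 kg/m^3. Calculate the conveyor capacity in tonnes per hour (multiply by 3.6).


Volumetric flow = speed * area
= 3.6 * 0.22 = 0.792 m^3/s
Mass flow = volumetric * density
= 0.792 * 1721 = 1363.032 kg/s
Convert to t/h: multiply by 3.6
Capacity = 1363.032 * 3.6
= 4906.9152 t/h

4906.9152 t/h


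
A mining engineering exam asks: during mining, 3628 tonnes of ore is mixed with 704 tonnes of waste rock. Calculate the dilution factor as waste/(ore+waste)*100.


16.2512%

Total material = ore + waste
= 3628 + 704 = 4332 tonnes
Dilution = waste / total * 100
= 704 / 4332 * 100
= 0.162511542 * 100
= 16.2512%


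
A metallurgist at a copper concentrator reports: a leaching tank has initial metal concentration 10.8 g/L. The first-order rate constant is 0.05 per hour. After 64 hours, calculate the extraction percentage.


Compute the exponent:
-k * t = -0.05 * 64 = -3.2
Remaining concentration:
C = 10.8 * exp(-3.2)
= 10.8 * 0.04076220398
= 0.440231803 g/L
Extracted = 10.8 - 0.440231803 = 10.3597682 g/L
Extraction % = 10.3597682 / 10.8 * 100
= 95.9238%

95.9238%


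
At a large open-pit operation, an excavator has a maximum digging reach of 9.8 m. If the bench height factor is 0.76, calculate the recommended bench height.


7.448 m

Bench height = reach * factor
= 9.8 * 0.76
= 7.448 m


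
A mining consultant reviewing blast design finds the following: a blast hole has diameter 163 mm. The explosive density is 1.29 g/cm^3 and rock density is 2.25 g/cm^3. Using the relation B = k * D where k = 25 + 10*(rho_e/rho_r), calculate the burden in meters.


First, compute k:
rho_e / rho_r = 1.29 / 2.25 = 0.5733333333
k = 25 + 10 * 0.5733333333 = 30.73333333
Then, compute burden:
B = k * D / 1000 = 30.73333333 * 163 / 1000
= 5009.533333 / 1000
= 5.0095 m

5.0095 m


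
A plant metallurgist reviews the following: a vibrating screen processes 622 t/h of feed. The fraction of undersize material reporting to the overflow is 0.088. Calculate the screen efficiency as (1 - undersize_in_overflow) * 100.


Screen efficiency = (1 - fraction of undersize in overflow) * 100
= (1 - 0.088) * 100
= 0.912 * 100
= 91.2%

91.2%


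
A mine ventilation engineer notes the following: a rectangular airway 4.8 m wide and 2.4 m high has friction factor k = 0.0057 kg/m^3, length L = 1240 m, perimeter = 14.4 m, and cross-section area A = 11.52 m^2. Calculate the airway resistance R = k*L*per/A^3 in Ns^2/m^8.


Compute the numerator:
k * L * per = 0.0057 * 1240 * 14.4
= 101.7792
Compute the denominator:
A^3 = 11.52^3 = 1528.823808
Resistance:
R = 101.7792 / 1528.823808
= 0.0666 Ns^2/m^8

0.0666 Ns^2/m^8


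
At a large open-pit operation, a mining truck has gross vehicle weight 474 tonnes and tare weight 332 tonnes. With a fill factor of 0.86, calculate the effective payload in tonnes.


Maximum payload = gross - tare
= 474 - 332 = 142 tonnes
Effective payload = max payload * fill factor
= 142 * 0.86
= 122.12 tonnes

122.12 tonnes


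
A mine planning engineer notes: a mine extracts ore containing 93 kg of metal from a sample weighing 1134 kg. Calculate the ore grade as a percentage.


Ore grade = (metal mass / ore mass) * 100
= (93 / 1134) * 100
= 0.08201058201 * 100
= 8.2011%

8.2011%


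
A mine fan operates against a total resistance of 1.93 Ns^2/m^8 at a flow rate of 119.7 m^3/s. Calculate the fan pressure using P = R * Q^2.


27653.2137 Pa

Compute Q^2:
Q^2 = 119.7^2 = 14328.09
Compute pressure:
P = R * Q^2 = 1.93 * 14328.09
= 27653.2137 Pa


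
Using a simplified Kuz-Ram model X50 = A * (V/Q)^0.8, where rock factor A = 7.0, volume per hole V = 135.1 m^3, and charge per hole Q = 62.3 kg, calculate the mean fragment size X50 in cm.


Compute V/Q:
V/Q = 135.1 / 62.3 = 2.168539326
Raise to the power 0.8:
(V/Q)^0.8 = 2.168539326^0.8 = 1.857521469
Multiply by A:
X50 = 7.0 * 1.857521469
= 13.0027 cm

13.0027 cm


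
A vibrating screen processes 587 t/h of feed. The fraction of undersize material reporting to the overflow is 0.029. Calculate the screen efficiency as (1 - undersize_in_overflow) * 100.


97.1%

Screen efficiency = (1 - fraction of undersize in overflow) * 100
= (1 - 0.029) * 100
= 0.971 * 100
= 97.1%


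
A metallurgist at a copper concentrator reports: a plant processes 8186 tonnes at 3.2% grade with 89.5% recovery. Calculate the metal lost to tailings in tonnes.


Total metal in feed:
= 8186 * 3.2 / 100 = 261.952 tonnes
Metal recovered:
= 261.952 * 89.5 / 100 = 234.44704 tonnes
Metal lost to tailings:
= 261.952 - 234.44704
= 27.505 tonnes

27.505 tonnes


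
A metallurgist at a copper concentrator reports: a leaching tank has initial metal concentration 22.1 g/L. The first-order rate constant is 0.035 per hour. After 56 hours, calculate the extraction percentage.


Compute the exponent:
-k * t = -0.035 * 56 = -1.96
Remaining concentration:
C = 22.1 * exp(-1.96)
= 22.1 * 0.1408584209
= 3.112971102 g/L
Extracted = 22.1 - 3.112971102 = 18.9870289 g/L
Extraction % = 18.9870289 / 22.1 * 100
= 85.9142%

85.9142%


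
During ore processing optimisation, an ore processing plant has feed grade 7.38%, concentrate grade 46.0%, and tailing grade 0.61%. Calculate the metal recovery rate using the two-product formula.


92.9672%

Using the two-product formula:
R = 100 * c * (f - t) / (f * (c - t))
Numerator = 100 * 46.0 * (7.38 - 0.61)
= 100 * 46.0 * 6.77
= 31142.0
Denominator = 7.38 * (46.0 - 0.61)
= 7.38 * 45.39
= 334.9782
R = 31142.0 / 334.9782
= 92.9672%


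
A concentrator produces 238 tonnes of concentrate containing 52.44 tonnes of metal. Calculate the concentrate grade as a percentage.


Grade = (metal in concentrate / concentrate mass) * 100
= (52.44 / 238) * 100
= 0.2203361345 * 100
= 22.0336%

22.0336%


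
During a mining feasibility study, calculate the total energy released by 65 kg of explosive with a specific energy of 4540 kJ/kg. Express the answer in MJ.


Energy = mass * specific_energy / 1000
= 65 * 4540 / 1000
= 295100 / 1000
= 295.1 MJ

295.1 MJ


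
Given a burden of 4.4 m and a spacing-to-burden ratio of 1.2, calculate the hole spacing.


5.28 m

Spacing = burden * ratio
= 4.4 * 1.2
= 5.28 m


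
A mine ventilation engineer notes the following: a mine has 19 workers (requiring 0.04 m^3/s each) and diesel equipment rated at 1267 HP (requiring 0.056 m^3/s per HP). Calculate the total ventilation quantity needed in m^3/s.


Airflow for workers:
Q_people = 19 * 0.04 = 0.76 m^3/s
Airflow for diesel equipment:
Q_diesel = 1267 * 0.056 = 70.952 m^3/s
Total ventilation:
Q_total = 0.76 + 70.952
= 71.712 m^3/s

71.712 m^3/s


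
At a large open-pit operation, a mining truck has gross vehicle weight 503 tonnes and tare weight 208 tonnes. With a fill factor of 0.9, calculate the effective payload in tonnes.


265.5 tonnes

Maximum payload = gross - tare
= 503 - 208 = 295 tonnes
Effective payload = max payload * fill factor
= 295 * 0.9
= 265.5 tonnes


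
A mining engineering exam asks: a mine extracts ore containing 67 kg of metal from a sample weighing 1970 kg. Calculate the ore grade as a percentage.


3.401%

Ore grade = (metal mass / ore mass) * 100
= (67 / 1970) * 100
= 0.03401015228 * 100
= 3.401%


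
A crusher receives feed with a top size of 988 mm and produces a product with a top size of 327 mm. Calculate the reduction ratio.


3.0214

Reduction ratio = feed size / product size
= 988 / 327
= 3.0214


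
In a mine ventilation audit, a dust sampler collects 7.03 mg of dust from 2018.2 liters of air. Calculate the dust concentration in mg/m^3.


Convert liters to m^3: 1 m^3 = 1000 L
Concentration = mass / volume * 1000
= 7.03 / 2018.2 * 1000
= 0.003483301952 * 1000
= 3.4833 mg/m^3

3.4833 mg/m^3


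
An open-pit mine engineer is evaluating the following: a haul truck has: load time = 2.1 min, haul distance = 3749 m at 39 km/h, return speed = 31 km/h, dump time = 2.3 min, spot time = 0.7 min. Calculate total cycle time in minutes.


18.1238 min

Convert haul speed to m/min: 39 * 1000/60 = 650 m/min
Haul time = 3749 / 650 = 5.767692308 min
Convert return speed to m/min: 31 * 1000/60 = 516.6666667 m/min
Return time = 3749 / 516.6666667 = 7.256129032 min
Total cycle time:
= 2.1 + 5.767692308 + 2.3 + 7.256129032 + 0.7
= 18.1238 min


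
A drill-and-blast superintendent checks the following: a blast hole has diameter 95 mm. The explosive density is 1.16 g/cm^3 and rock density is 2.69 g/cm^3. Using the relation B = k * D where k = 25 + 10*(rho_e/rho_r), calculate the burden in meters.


2.7847 m

First, compute k:
rho_e / rho_r = 1.16 / 2.69 = 0.4312267658
k = 25 + 10 * 0.4312267658 = 29.31226766
Then, compute burden:
B = k * D / 1000 = 29.31226766 * 95 / 1000
= 2784.665428 / 1000
= 2.7847 m


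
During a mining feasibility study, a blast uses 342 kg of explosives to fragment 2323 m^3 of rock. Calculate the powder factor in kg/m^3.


0.1472 kg/m^3

Powder factor = explosive mass / rock volume
= 342 / 2323
= 0.1472 kg/m^3


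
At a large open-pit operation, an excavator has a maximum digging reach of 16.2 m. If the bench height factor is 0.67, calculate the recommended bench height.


10.854 m

Bench height = reach * factor
= 16.2 * 0.67
= 10.854 m


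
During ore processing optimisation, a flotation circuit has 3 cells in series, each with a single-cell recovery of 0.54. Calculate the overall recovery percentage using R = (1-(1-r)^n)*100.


90.2664%

Complement of single-cell recovery:
1 - r = 1 - 0.54 = 0.46
Raise to power n:
(1 - r)^3 = 0.46^3 = 0.097336
Overall recovery:
R = (1 - 0.097336) * 100
= 90.2664%


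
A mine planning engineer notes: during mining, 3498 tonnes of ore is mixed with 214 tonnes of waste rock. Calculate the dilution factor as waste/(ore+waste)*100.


5.7651%

Total material = ore + waste
= 3498 + 214 = 3712 tonnes
Dilution = waste / total * 100
= 214 / 3712 * 100
= 0.05765086207 * 100
= 5.7651%


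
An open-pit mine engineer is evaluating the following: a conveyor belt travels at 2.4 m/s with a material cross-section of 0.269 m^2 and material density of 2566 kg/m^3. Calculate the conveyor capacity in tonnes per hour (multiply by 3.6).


Volumetric flow = speed * area
= 2.4 * 0.269 = 0.6456 m^3/s
Mass flow = volumetric * density
= 0.6456 * 2566 = 1656.6096 kg/s
Convert to t/h: multiply by 3.6
Capacity = 1656.6096 * 3.6
= 5963.7946 t/h

5963.7946 t/h


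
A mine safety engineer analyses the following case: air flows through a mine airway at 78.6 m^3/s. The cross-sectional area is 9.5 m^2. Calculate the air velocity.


8.2737 m/s

Velocity = flow rate / cross-sectional area
= 78.6 / 9.5
= 8.2737 m/s


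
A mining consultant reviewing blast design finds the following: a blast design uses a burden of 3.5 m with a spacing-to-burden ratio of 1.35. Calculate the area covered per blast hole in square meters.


First, find the spacing:
Spacing = burden * ratio = 3.5 * 1.35
= 4.725 m
Then, calculate the area:
Area = burden * spacing = 3.5 * 4.725
= 16.5375 m^2

16.5375 m^2


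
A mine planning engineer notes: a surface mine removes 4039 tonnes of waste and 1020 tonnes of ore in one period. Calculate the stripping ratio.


Stripping ratio = waste tonnage / ore tonnage
= 4039 / 1020
= 3.9598

3.9598


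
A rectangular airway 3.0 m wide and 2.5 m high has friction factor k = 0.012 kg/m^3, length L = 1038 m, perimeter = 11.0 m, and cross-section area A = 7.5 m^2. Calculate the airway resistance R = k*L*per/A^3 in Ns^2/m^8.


0.3248 Ns^2/m^8

Compute the numerator:
k * L * per = 0.012 * 1038 * 11.0
= 137.016
Compute the denominator:
A^3 = 7.5^3 = 421.875
Resistance:
R = 137.016 / 421.875
= 0.3248 Ns^2/m^8


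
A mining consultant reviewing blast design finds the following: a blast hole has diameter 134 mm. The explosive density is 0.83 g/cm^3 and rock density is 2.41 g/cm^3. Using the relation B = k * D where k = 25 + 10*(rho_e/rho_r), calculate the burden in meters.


First, compute k:
rho_e / rho_r = 0.83 / 2.41 = 0.3443983402
k = 25 + 10 * 0.3443983402 = 28.4439834
Then, compute burden:
B = k * D / 1000 = 28.4439834 * 134 / 1000
= 3811.493776 / 1000
= 3.8115 m

3.8115 m


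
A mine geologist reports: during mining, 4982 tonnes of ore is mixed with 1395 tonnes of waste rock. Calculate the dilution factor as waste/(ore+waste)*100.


21.8755%

Total material = ore + waste
= 4982 + 1395 = 6377 tonnes
Dilution = waste / total * 100
= 1395 / 6377 * 100
= 0.2187549004 * 100
= 21.8755%


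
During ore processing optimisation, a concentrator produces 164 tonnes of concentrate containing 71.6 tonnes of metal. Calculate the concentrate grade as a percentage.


Grade = (metal in concentrate / concentrate mass) * 100
= (71.6 / 164) * 100
= 0.4365853659 * 100
= 43.6585%

43.6585%


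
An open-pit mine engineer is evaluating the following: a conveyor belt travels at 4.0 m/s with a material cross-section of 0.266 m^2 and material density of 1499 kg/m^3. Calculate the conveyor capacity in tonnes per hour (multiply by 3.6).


Volumetric flow = speed * area
= 4.0 * 0.266 = 1.064 m^3/s
Mass flow = volumetric * density
= 1.064 * 1499 = 1594.936 kg/s
Convert to t/h: multiply by 3.6
Capacity = 1594.936 * 3.6
= 5741.7696 t/h

5741.7696 t/h


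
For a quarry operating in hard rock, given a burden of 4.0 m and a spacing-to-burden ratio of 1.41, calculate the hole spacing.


5.64 m

Spacing = burden * ratio
= 4.0 * 1.41
= 5.64 m


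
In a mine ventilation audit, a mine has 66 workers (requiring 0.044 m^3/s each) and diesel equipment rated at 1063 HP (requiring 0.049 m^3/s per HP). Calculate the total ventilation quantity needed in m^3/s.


Airflow for workers:
Q_people = 66 * 0.044 = 2.904 m^3/s
Airflow for diesel equipment:
Q_diesel = 1063 * 0.049 = 52.087 m^3/s
Total ventilation:
Q_total = 2.904 + 52.087
= 54.991 m^3/s

54.991 m^3/s


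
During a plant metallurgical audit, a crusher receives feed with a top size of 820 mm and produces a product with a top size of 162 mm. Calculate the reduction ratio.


5.0617

Reduction ratio = feed size / product size
= 820 / 162
= 5.0617


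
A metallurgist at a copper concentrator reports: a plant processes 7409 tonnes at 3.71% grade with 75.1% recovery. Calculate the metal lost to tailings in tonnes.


68.4436 tonnes

Total metal in feed:
= 7409 * 3.71 / 100 = 274.8739 tonnes
Metal recovered:
= 274.8739 * 75.1 / 100 = 206.4302989 tonnes
Metal lost to tailings:
= 274.8739 - 206.4302989
= 68.4436 tonnes


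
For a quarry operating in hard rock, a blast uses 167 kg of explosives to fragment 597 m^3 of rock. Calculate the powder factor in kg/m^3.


0.2797 kg/m^3

Powder factor = explosive mass / rock volume
= 167 / 597
= 0.2797 kg/m^3


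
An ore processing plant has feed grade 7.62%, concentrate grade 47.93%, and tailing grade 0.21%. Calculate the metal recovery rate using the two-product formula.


Using the two-product formula:
R = 100 * c * (f - t) / (f * (c - t))
Numerator = 100 * 47.93 * (7.62 - 0.21)
= 100 * 47.93 * 7.41
= 35516.13
Denominator = 7.62 * (47.93 - 0.21)
= 7.62 * 47.72
= 363.6264
R = 35516.13 / 363.6264
= 97.672%

97.672%


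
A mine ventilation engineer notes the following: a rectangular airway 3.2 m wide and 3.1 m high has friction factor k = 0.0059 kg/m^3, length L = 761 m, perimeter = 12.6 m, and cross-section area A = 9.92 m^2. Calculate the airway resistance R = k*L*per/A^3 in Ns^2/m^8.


0.058 Ns^2/m^8

Compute the numerator:
k * L * per = 0.0059 * 761 * 12.6
= 56.57274
Compute the denominator:
A^3 = 9.92^3 = 976.191488
Resistance:
R = 56.57274 / 976.191488
= 0.058 Ns^2/m^8


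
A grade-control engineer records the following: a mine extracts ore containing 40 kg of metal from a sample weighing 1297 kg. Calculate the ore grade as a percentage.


Ore grade = (metal mass / ore mass) * 100
= (40 / 1297) * 100
= 0.03084040093 * 100
= 3.084%

3.084%


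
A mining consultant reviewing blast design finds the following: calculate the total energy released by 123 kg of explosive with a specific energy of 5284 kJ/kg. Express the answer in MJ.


649.932 MJ

Energy = mass * specific_energy / 1000
= 123 * 5284 / 1000
= 649932 / 1000
= 649.932 MJ


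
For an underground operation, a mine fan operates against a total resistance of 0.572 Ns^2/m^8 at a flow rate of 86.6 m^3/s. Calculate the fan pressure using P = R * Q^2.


4289.7483 Pa

Compute Q^2:
Q^2 = 86.6^2 = 7499.56
Compute pressure:
P = R * Q^2 = 0.572 * 7499.56
= 4289.7483 Pa


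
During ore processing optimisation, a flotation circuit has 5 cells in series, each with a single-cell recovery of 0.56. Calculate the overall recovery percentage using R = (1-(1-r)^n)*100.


98.3508%

Complement of single-cell recovery:
1 - r = 1 - 0.56 = 0.44
Raise to power n:
(1 - r)^5 = 0.44^5 = 0.0164916224
Overall recovery:
R = (1 - 0.0164916224) * 100
= 98.3508%


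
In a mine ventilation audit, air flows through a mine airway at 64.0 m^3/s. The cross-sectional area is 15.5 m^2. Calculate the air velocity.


Velocity = flow rate / cross-sectional area
= 64.0 / 15.5
= 4.129 m/s

4.129 m/s


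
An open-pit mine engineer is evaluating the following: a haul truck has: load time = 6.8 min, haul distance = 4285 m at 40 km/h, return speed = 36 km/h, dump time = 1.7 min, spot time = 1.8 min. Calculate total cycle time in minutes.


23.8692 min

Convert haul speed to m/min: 40 * 1000/60 = 666.6666667 m/min
Haul time = 4285 / 666.6666667 = 6.4275 min
Convert return speed to m/min: 36 * 1000/60 = 600 m/min
Return time = 4285 / 600 = 7.141666667 min
Total cycle time:
= 6.8 + 6.4275 + 1.7 + 7.141666667 + 1.8
= 23.8692 min


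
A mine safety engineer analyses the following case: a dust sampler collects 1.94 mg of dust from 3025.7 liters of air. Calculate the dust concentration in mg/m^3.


0.6412 mg/m^3

Convert liters to m^3: 1 m^3 = 1000 L
Concentration = mass / volume * 1000
= 1.94 / 3025.7 * 1000
= 0.0006411739432 * 1000
= 0.6412 mg/m^3


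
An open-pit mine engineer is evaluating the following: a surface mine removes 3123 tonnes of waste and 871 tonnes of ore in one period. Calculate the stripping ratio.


Stripping ratio = waste tonnage / ore tonnage
= 3123 / 871
= 3.5855

3.5855


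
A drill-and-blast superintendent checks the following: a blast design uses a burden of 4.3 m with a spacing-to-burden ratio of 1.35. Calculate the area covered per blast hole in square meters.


24.9615 m^2

First, find the spacing:
Spacing = burden * ratio = 4.3 * 1.35
= 5.805 m
Then, calculate the area:
Area = burden * spacing = 4.3 * 5.805
= 24.9615 m^2


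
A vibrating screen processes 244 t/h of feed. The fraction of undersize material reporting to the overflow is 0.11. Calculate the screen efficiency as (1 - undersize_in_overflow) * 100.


89.0%

Screen efficiency = (1 - fraction of undersize in overflow) * 100
= (1 - 0.11) * 100
= 0.89 * 100
= 89.0%


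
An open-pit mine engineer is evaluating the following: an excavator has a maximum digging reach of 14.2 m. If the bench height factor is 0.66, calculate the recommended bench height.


9.372 m

Bench height = reach * factor
= 14.2 * 0.66
= 9.372 m


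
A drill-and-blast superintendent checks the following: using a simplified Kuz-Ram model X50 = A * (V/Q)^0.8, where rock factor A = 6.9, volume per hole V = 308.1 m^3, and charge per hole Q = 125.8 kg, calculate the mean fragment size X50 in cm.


Compute V/Q:
V/Q = 308.1 / 125.8 = 2.449125596
Raise to the power 0.8:
(V/Q)^0.8 = 2.449125596^0.8 = 2.047428978
Multiply by A:
X50 = 6.9 * 2.047428978
= 14.1273 cm

14.1273 cm


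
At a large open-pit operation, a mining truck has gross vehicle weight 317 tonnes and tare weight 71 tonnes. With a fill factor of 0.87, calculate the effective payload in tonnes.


214.02 tonnes

Maximum payload = gross - tare
= 317 - 71 = 246 tonnes
Effective payload = max payload * fill factor
= 246 * 0.87
= 214.02 tonnes


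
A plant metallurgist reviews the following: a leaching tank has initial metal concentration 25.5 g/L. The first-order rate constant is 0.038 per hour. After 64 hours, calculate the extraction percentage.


Compute the exponent:
-k * t = -0.038 * 64 = -2.432
Remaining concentration:
C = 25.5 * exp(-2.432)
= 25.5 * 0.08786093487
= 2.240453839 g/L
Extracted = 25.5 - 2.240453839 = 23.25954616 g/L
Extraction % = 23.25954616 / 25.5 * 100
= 91.2139%

91.2139%


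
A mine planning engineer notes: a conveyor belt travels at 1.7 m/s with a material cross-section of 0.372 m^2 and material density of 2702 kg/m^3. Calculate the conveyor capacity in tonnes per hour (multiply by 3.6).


Volumetric flow = speed * area
= 1.7 * 0.372 = 0.6324 m^3/s
Mass flow = volumetric * density
= 0.6324 * 2702 = 1708.7448 kg/s
Convert to t/h: multiply by 3.6
Capacity = 1708.7448 * 3.6
= 6151.4813 t/h

6151.4813 t/h


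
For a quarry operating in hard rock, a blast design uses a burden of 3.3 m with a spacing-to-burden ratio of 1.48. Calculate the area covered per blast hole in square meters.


16.1172 m^2

First, find the spacing:
Spacing = burden * ratio = 3.3 * 1.48
= 4.884 m
Then, calculate the area:
Area = burden * spacing = 3.3 * 4.884
= 16.1172 m^2


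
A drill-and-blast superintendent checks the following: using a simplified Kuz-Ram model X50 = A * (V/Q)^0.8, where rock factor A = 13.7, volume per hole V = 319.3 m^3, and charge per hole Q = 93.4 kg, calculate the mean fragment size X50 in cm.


Compute V/Q:
V/Q = 319.3 / 93.4 = 3.41862955
Raise to the power 0.8:
(V/Q)^0.8 = 3.41862955^0.8 = 2.673508898
Multiply by A:
X50 = 13.7 * 2.673508898
= 36.6271 cm

36.6271 cm


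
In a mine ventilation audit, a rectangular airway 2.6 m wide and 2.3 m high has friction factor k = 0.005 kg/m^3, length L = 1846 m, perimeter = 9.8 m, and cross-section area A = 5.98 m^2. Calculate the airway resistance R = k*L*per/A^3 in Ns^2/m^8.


0.423 Ns^2/m^8

Compute the numerator:
k * L * per = 0.005 * 1846 * 9.8
= 90.454
Compute the denominator:
A^3 = 5.98^3 = 213.847192
Resistance:
R = 90.454 / 213.847192
= 0.423 Ns^2/m^8


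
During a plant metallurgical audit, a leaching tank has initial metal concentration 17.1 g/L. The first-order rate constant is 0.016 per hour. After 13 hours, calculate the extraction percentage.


18.7793%

Compute the exponent:
-k * t = -0.016 * 13 = -0.208
Remaining concentration:
C = 17.1 * exp(-0.208)
= 17.1 * 0.8122070367
= 13.88874033 g/L
Extracted = 17.1 - 13.88874033 = 3.211259672 g/L
Extraction % = 3.211259672 / 17.1 * 100
= 18.7793%


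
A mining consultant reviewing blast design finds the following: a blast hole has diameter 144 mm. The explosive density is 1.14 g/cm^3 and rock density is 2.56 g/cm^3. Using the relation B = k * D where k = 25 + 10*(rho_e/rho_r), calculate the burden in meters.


First, compute k:
rho_e / rho_r = 1.14 / 2.56 = 0.4453125
k = 25 + 10 * 0.4453125 = 29.453125
Then, compute burden:
B = k * D / 1000 = 29.453125 * 144 / 1000
= 4241.25 / 1000
= 4.2413 m

4.2413 m


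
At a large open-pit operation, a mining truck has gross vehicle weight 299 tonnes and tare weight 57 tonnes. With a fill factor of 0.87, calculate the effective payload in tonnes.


Maximum payload = gross - tare
= 299 - 57 = 242 tonnes
Effective payload = max payload * fill factor
= 242 * 0.87
= 210.54 tonnes

210.54 tonnes


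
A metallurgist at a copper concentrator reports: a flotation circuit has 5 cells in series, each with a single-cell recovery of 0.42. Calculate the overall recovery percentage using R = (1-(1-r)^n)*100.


93.4364%

Complement of single-cell recovery:
1 - r = 1 - 0.42 = 0.58
Raise to power n:
(1 - r)^5 = 0.58^5 = 0.0656356768
Overall recovery:
R = (1 - 0.0656356768) * 100
= 93.4364%


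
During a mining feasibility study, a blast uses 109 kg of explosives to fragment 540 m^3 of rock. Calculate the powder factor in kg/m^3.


0.2019 kg/m^3

Powder factor = explosive mass / rock volume
= 109 / 540
= 0.2019 kg/m^3


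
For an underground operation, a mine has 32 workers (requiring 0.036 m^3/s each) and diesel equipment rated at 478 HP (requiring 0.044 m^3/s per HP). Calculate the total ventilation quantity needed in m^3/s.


Airflow for workers:
Q_people = 32 * 0.036 = 1.152 m^3/s
Airflow for diesel equipment:
Q_diesel = 478 * 0.044 = 21.032 m^3/s
Total ventilation:
Q_total = 1.152 + 21.032
= 22.184 m^3/s

22.184 m^3/s


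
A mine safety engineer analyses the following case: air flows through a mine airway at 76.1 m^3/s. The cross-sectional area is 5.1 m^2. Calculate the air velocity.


Velocity = flow rate / cross-sectional area
= 76.1 / 5.1
= 14.9216 m/s

14.9216 m/s


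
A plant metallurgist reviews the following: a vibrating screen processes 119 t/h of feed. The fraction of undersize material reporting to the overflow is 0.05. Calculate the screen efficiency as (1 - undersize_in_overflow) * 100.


Screen efficiency = (1 - fraction of undersize in overflow) * 100
= (1 - 0.05) * 100
= 0.95 * 100
= 95.0%

95.0%


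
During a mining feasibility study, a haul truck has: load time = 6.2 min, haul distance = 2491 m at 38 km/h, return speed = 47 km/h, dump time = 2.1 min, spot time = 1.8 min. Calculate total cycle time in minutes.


17.2132 min

Convert haul speed to m/min: 38 * 1000/60 = 633.3333333 m/min
Haul time = 2491 / 633.3333333 = 3.933157895 min
Convert return speed to m/min: 47 * 1000/60 = 783.3333333 m/min
Return time = 2491 / 783.3333333 = 3.18 min
Total cycle time:
= 6.2 + 3.933157895 + 2.1 + 3.18 + 1.8
= 17.2132 min


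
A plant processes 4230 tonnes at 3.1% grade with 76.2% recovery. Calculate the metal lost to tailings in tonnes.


31.2089 tonnes

Total metal in feed:
= 4230 * 3.1 / 100 = 131.13 tonnes
Metal recovered:
= 131.13 * 76.2 / 100 = 99.92106 tonnes
Metal lost to tailings:
= 131.13 - 99.92106
= 31.2089 tonnes


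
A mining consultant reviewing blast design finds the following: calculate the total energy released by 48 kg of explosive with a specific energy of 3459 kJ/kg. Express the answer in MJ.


166.032 MJ

Energy = mass * specific_energy / 1000
= 48 * 3459 / 1000
= 166032 / 1000
= 166.032 MJ


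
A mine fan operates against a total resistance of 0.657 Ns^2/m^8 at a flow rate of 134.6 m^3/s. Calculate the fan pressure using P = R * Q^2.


11902.9741 Pa

Compute Q^2:
Q^2 = 134.6^2 = 18117.16
Compute pressure:
P = R * Q^2 = 0.657 * 18117.16
= 11902.9741 Pa


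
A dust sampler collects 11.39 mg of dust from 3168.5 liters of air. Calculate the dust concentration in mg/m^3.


Convert liters to m^3: 1 m^3 = 1000 L
Concentration = mass / volume * 1000
= 11.39 / 3168.5 * 1000
= 0.003594760928 * 1000
= 3.5948 mg/m^3

3.5948 mg/m^3


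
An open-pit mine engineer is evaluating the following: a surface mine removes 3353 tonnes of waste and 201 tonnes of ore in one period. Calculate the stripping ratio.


16.6816

Stripping ratio = waste tonnage / ore tonnage
= 3353 / 201
= 16.6816


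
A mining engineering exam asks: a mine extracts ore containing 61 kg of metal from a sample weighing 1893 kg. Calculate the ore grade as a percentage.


Ore grade = (metal mass / ore mass) * 100
= (61 / 1893) * 100
= 0.0322239831 * 100
= 3.2224%

3.2224%


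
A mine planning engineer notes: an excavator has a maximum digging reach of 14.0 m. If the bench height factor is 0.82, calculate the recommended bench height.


Bench height = reach * factor
= 14.0 * 0.82
= 11.48 m

11.48 m


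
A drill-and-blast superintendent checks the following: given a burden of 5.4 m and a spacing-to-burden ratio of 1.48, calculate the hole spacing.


Spacing = burden * ratio
= 5.4 * 1.48
= 7.992 m

7.992 m


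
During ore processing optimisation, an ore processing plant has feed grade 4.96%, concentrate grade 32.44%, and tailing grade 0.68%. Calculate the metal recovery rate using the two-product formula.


88.1378%

Using the two-product formula:
R = 100 * c * (f - t) / (f * (c - t))
Numerator = 100 * 32.44 * (4.96 - 0.68)
= 100 * 32.44 * 4.28
= 13884.32
Denominator = 4.96 * (32.44 - 0.68)
= 4.96 * 31.76
= 157.5296
R = 13884.32 / 157.5296
= 88.1378%


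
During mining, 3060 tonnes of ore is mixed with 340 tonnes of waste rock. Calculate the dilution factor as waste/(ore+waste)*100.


10.0%

Total material = ore + waste
= 3060 + 340 = 3400 tonnes
Dilution = waste / total * 100
= 340 / 3400 * 100
= 0.1 * 100
= 10.0%


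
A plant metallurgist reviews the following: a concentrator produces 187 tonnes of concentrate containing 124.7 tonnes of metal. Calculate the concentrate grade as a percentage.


Grade = (metal in concentrate / concentrate mass) * 100
= (124.7 / 187) * 100
= 0.6668449198 * 100
= 66.6845%

66.6845%


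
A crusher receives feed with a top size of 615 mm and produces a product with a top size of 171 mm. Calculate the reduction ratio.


Reduction ratio = feed size / product size
= 615 / 171
= 3.5965

3.5965


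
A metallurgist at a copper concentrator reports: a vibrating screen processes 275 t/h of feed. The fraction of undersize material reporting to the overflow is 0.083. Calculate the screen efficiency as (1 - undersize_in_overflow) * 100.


Screen efficiency = (1 - fraction of undersize in overflow) * 100
= (1 - 0.083) * 100
= 0.917 * 100
= 91.7%

91.7%


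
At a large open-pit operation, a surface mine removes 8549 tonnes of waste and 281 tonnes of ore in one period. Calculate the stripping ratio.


Stripping ratio = waste tonnage / ore tonnage
= 8549 / 281
= 30.4235

30.4235


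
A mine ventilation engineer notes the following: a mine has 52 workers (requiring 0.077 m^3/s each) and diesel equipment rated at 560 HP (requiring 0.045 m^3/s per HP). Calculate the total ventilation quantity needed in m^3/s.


29.204 m^3/s

Airflow for workers:
Q_people = 52 * 0.077 = 4.004 m^3/s
Airflow for diesel equipment:
Q_diesel = 560 * 0.045 = 25.2 m^3/s
Total ventilation:
Q_total = 4.004 + 25.2
= 29.204 m^3/s


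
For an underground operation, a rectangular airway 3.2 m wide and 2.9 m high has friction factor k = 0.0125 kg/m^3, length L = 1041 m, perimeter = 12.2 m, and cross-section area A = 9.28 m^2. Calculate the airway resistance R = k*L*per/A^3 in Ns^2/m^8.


Compute the numerator:
k * L * per = 0.0125 * 1041 * 12.2
= 158.7525
Compute the denominator:
A^3 = 9.28^3 = 799.178752
Resistance:
R = 158.7525 / 799.178752
= 0.1986 Ns^2/m^8

0.1986 Ns^2/m^8


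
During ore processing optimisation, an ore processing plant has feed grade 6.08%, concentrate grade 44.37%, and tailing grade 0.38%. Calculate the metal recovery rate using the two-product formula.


94.5598%

Using the two-product formula:
R = 100 * c * (f - t) / (f * (c - t))
Numerator = 100 * 44.37 * (6.08 - 0.38)
= 100 * 44.37 * 5.7
= 25290.9
Denominator = 6.08 * (44.37 - 0.38)
= 6.08 * 43.99
= 267.4592
R = 25290.9 / 267.4592
= 94.5598%


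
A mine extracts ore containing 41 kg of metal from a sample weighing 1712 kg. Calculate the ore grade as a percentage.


Ore grade = (metal mass / ore mass) * 100
= (41 / 1712) * 100
= 0.02394859813 * 100
= 2.3949%

2.3949%


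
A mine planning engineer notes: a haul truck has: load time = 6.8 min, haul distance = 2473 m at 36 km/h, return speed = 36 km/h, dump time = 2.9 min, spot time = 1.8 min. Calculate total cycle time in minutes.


Convert haul speed to m/min: 36 * 1000/60 = 600 m/min
Haul time = 2473 / 600 = 4.121666667 min
Convert return speed to m/min: 36 * 1000/60 = 600 m/min
Return time = 2473 / 600 = 4.121666667 min
Total cycle time:
= 6.8 + 4.121666667 + 2.9 + 4.121666667 + 1.8
= 19.7433 min

19.7433 min


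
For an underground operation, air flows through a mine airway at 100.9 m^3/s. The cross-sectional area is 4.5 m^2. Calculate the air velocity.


Velocity = flow rate / cross-sectional area
= 100.9 / 4.5
= 22.4222 m/s

22.4222 m/s


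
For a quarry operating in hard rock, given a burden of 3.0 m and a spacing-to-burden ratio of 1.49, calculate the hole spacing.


4.47 m

Spacing = burden * ratio
= 3.0 * 1.49
= 4.47 m


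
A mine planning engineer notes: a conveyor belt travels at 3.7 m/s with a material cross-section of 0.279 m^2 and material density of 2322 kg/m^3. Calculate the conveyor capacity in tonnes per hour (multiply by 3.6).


Volumetric flow = speed * area
= 3.7 * 0.279 = 1.0323 m^3/s
Mass flow = volumetric * density
= 1.0323 * 2322 = 2397.0006 kg/s
Convert to t/h: multiply by 3.6
Capacity = 2397.0006 * 3.6
= 8629.2022 t/h

8629.2022 t/h


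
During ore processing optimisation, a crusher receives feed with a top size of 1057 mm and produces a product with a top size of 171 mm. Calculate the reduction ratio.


6.1813

Reduction ratio = feed size / product size
= 1057 / 171
= 6.1813
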